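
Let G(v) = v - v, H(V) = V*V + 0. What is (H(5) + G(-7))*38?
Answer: 950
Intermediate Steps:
H(V) = V² (H(V) = V² + 0 = V²)
G(v) = 0
(H(5) + G(-7))*38 = (5² + 0)*38 = (25 + 0)*38 = 25*38 = 950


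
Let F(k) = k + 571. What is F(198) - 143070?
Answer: -142301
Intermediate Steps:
F(k) = 571 + k
F(198) - 143070 = (571 + 198) - 143070 = 769 - 143070 = -142301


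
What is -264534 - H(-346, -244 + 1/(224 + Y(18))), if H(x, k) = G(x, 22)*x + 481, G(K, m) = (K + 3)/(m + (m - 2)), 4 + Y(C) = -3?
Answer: -803522/3 ≈ -2.6784e+5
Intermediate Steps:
Y(C) = -7 (Y(C) = -4 - 3 = -7)
G(K, m) = (3 + K)/(-2 + 2*m) (G(K, m) = (3 + K)/(m + (-2 + m)) = (3 + K)/(-2 + 2*m))
H(x, k) = 481 + x*(1/14 + x/42) (H(x, k) = ((3 + x)/(2*(-1 + 22)))*x + 481 = ((½)*(3 + x)/21)*x + 481 = ((½)*(1/21)*(3 + x))*x + 481 = (1/14 + x/42)*x + 481 = x*(1/14 + x/42) + 481 = 481 + x*(1/14 + x/42))
-264534 - H(-346, -244 + 1/(224 + Y(18))) = -264534 - (481 + (1/42)*(-346)*(3 - 346)) = -264534 - (481 + (1/42)*(-346)*(-343)) = -264534 - (481 + 8477/3) = -264534 - 1*9920/3 = -264534 - 9920/3 = -803522/3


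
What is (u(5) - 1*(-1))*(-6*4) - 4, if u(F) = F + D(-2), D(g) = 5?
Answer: -268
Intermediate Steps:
u(F) = 5 + F (u(F) = F + 5 = 5 + F)
(u(5) - 1*(-1))*(-6*4) - 4 = ((5 + 5) - 1*(-1))*(-6*4) - 4 = (10 + 1)*(-24) - 4 = 11*(-24) - 4 = -264 - 4 = -268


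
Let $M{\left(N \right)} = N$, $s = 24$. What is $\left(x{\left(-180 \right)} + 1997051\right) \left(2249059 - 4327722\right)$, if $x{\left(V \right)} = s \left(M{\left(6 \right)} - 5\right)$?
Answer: $-4151245910725$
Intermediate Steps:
$x{\left(V \right)} = 24$ ($x{\left(V \right)} = 24 \left(6 - 5\right) = 24 \cdot 1 = 24$)
$\left(x{\left(-180 \right)} + 1997051\right) \left(2249059 - 4327722\right) = \left(24 + 1997051\right) \left(2249059 - 4327722\right) = 1997075 \left(-2078663\right) = -4151245910725$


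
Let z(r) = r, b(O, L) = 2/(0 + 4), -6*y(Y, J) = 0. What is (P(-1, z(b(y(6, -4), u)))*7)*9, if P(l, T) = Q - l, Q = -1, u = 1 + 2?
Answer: 0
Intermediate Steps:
y(Y, J) = 0 (y(Y, J) = -⅙*0 = 0)
u = 3
b(O, L) = ½ (b(O, L) = 2/4 = 2*(¼) = ½)
P(l, T) = -1 - l
(P(-1, z(b(y(6, -4), u)))*7)*9 = ((-1 - 1*(-1))*7)*9 = ((-1 + 1)*7)*9 = (0*7)*9 = 0*9 = 0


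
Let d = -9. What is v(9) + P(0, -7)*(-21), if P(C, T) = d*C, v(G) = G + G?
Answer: 18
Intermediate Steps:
v(G) = 2*G
P(C, T) = -9*C
v(9) + P(0, -7)*(-21) = 2*9 - 9*0*(-21) = 18 + 0*(-21) = 18 + 0 = 18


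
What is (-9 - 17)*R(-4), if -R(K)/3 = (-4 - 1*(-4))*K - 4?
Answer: -312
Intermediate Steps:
R(K) = 12 (R(K) = -3*((-4 - 1*(-4))*K - 4) = -3*((-4 + 4)*K - 4) = -3*(0*K - 4) = -3*(0 - 4) = -3*(-4) = 12)
(-9 - 17)*R(-4) = (-9 - 17)*12 = -26*12 = -312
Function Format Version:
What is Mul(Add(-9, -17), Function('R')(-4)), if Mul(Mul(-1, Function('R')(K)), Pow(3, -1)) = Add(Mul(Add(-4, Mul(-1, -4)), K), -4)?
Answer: -312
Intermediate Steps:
Function('R')(K) = 12 (Function('R')(K) = Mul(-3, Add(Mul(Add(-4, Mul(-1, -4)), K), -4)) = Mul(-3, Add(Mul(Add(-4, 4), K), -4)) = Mul(-3, Add(Mul(0, K), -4)) = Mul(-3, Add(0, -4)) = Mul(-3, -4) = 12)
Mul(Add(-9, -17), Function('R')(-4)) = Mul(Add(-9, -17), 12) = Mul(-26, 12) = -312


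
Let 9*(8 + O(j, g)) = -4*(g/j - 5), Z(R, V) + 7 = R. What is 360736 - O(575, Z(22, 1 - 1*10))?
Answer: 373367752/1035 ≈ 3.6074e+5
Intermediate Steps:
Z(R, V) = -7 + R
O(j, g) = -52/9 - 4*g/(9*j) (O(j, g) = -8 + (-4*(g/j - 5))/9 = -8 + (-4*(-5 + g/j))/9 = -8 + (20 - 4*g/j)/9 = -8 + (20/9 - 4*g/(9*j)) = -52/9 - 4*g/(9*j))
360736 - O(575, Z(22, 1 - 1*10)) = 360736 - 4*(-(-7 + 22) - 13*575)/(9*575) = 360736 - 4*(-1*15 - 7475)/(9*575) = 360736 - 4*(-15 - 7475)/(9*575) = 360736 - 4*(-7490)/(9*575) = 360736 - 1*(-5992/1035) = 360736 + 5992/1035 = 373367752/1035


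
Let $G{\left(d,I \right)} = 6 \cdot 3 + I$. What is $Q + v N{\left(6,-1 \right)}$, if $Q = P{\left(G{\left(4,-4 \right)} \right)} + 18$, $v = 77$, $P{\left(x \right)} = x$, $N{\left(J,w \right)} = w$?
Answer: $-45$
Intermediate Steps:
$G{\left(d,I \right)} = 18 + I$
$Q = 32$ ($Q = \left(18 - 4\right) + 18 = 14 + 18 = 32$)
$Q + v N{\left(6,-1 \right)} = 32 + 77 \left(-1\right) = 32 - 77 = -45$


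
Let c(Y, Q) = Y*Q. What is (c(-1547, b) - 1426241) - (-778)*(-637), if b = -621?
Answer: -961140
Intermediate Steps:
c(Y, Q) = Q*Y
(c(-1547, b) - 1426241) - (-778)*(-637) = (-621*(-1547) - 1426241) - (-778)*(-637) = (960687 - 1426241) - 1*495586 = -465554 - 495586 = -961140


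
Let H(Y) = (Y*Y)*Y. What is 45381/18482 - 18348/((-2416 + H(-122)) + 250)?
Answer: 3765563685/1527297034 ≈ 2.4655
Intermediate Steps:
H(Y) = Y**3 (H(Y) = Y**2*Y = Y**3)
45381/18482 - 18348/((-2416 + H(-122)) + 250) = 45381/18482 - 18348/((-2416 + (-122)**3) + 250) = 45381*(1/18482) - 18348/((-2416 - 1815848) + 250) = 45381/18482 - 18348/(-1818264 + 250) = 45381/18482 - 18348/(-1818014) = 45381/18482 - 18348*(-1/1818014) = 45381/18482 + 834/82637 = 3765563685/1527297034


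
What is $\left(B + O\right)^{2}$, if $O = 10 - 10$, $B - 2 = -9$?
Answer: $49$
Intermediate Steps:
$B = -7$ ($B = 2 - 9 = -7$)
$O = 0$ ($O = 10 - 10 = 0$)
$\left(B + O\right)^{2} = \left(-7 + 0\right)^{2} = \left(-7\right)^{2} = 49$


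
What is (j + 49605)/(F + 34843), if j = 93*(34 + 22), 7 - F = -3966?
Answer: 54813/38816 ≈ 1.4121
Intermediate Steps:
F = 3973 (F = 7 - 1*(-3966) = 7 + 3966 = 3973)
j = 5208 (j = 93*56 = 5208)
(j + 49605)/(F + 34843) = (5208 + 49605)/(3973 + 34843) = 54813/38816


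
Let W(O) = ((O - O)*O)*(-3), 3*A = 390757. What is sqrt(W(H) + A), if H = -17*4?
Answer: sqrt(1172271)/3 ≈ 360.90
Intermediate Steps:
H = -68
A = 390757/3 (A = (1/3)*390757 = 390757/3 ≈ 1.3025e+5)
W(O) = 0 (W(O) = (0*O)*(-3) = 0*(-3) = 0)
sqrt(W(H) + A) = sqrt(0 + 390757/3) = sqrt(390757/3) = sqrt(1172271)/3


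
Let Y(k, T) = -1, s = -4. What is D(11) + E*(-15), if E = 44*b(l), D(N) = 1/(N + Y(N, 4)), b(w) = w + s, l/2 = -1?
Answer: 39601/10 ≈ 3960.1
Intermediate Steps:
l = -2 (l = 2*(-1) = -2)
b(w) = -4 + w (b(w) = w - 4 = -4 + w)
D(N) = 1/(-1 + N) (D(N) = 1/(N - 1) = 1/(-1 + N))
E = -264 (E = 44*(-4 - 2) = 44*(-6) = -264)
D(11) + E*(-15) = 1/(-1 + 11) - 264*(-15) = 1/10 + 3960 = 39601/10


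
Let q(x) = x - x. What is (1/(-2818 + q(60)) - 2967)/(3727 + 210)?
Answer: -8361007/11094466 ≈ -0.75362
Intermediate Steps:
q(x) = 0
(1/(-2818 + q(60)) - 2967)/(3727 + 210) = (1/(-2818 + 0) - 2967)/(3727 + 210) = (1/(-2818) - 2967)/3937 = (-1/2818 - 2967)*(1/3937) = -8361007/2818*1/3937 = -8361007/11094466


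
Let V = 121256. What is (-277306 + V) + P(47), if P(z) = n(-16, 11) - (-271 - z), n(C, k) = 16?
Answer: -155716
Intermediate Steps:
P(z) = 287 + z (P(z) = 16 - (-271 - z) = 16 + (271 + z) = 287 + z)
(-277306 + V) + P(47) = (-277306 + 121256) + (287 + 47) = -156050 + 334 = -155716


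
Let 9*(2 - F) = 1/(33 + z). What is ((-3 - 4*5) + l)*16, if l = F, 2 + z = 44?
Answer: -226816/675 ≈ -336.02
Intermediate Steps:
z = 42 (z = -2 + 44 = 42)
F = 1349/675 (F = 2 - 1/(9*(33 + 42)) = 2 - ⅑/75 = 2 - ⅑*1/75 = 2 - 1/675 = 1349/675 ≈ 1.9985)
l = 1349/675 ≈ 1.9985
((-3 - 4*5) + l)*16 = ((-3 - 4*5) + 1349/675)*16 = ((-3 - 20) + 1349/675)*16 = (-23 + 1349/675)*16 = -14176/675*16 = -226816/675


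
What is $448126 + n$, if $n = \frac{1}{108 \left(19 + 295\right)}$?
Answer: $\frac{15196848913}{33912} \approx 4.4813 \cdot 10^{5}$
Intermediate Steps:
$n = \frac{1}{33912}$ ($n = \frac{1}{108 \cdot 314} = \frac{1}{33912} \approx 2.9488 \cdot 10^{-5}$)
$448126 + n = 448126 + \frac{1}{33912} = \frac{15196848913}{33912}$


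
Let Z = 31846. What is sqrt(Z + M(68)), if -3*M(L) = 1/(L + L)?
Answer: sqrt(1325303034)/204 ≈ 178.45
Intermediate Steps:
M(L) = -1/(6*L) (M(L) = -1/(3*(L + L)) = -1/(2*L)/3 = -1/(6*L))
sqrt(Z + M(68)) = sqrt(31846 - 1/6/68) = sqrt(31846 - 1/6*1/68) = sqrt(31846 - 1/408) = sqrt(12993167/408) = sqrt(1325303034)/204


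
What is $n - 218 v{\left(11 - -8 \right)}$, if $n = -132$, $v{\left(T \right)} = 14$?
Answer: $-3184$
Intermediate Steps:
$n - 218 v{\left(11 - -8 \right)} = -132 - 3052 = -3184$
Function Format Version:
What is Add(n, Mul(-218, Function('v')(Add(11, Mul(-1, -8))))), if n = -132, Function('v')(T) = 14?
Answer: -3184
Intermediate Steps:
Add(n, Mul(-218, Function('v')(Add(11, Mul(-1, -8))))) = Add(-132, Mul(-218, 14)) = Add(-132, -3052) = -3184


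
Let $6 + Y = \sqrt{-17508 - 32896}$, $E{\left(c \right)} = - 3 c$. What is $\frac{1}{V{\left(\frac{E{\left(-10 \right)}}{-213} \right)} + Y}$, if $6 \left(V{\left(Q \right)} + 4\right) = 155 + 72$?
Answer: $\frac{1002}{1842433} - \frac{72 i \sqrt{12601}}{1842433} \approx 0.00054385 - 0.0043868 i$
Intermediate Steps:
$Y = -6 + 2 i \sqrt{12601}$ ($Y = -6 + \sqrt{-17508 - 32896} = -6 + \sqrt{-50404} = -6 + 2 i \sqrt{12601} \approx -6.0 + 224.51 i$)
$V{\left(Q \right)} = \frac{203}{6}$ ($V{\left(Q \right)} = -4 + \frac{155 + 72}{6} = -4 + \frac{1}{6} \cdot 227 = -4 + \frac{227}{6} = \frac{203}{6}$)
$\frac{1}{V{\left(\frac{E{\left(-10 \right)}}{-213} \right)} + Y} = \frac{1}{\frac{203}{6} - \left(6 - 2 i \sqrt{12601}\right)} = \frac{1}{\frac{167}{6} + 2 i \sqrt{12601}}$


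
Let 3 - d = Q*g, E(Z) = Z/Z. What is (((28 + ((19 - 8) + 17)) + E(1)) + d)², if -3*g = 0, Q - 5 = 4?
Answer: 3600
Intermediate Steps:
Q = 9 (Q = 5 + 4 = 9)
g = 0 (g = -⅓*0 = 0)
E(Z) = 1
d = 3 (d = 3 - 9*0 = 3 - 1*0 = 3 + 0 = 3)
(((28 + ((19 - 8) + 17)) + E(1)) + d)² = (((28 + ((19 - 8) + 17)) + 1) + 3)² = (((28 + (11 + 17)) + 1) + 3)² = (((28 + 28) + 1) + 3)² = ((56 + 1) + 3)² = (57 + 3)² = 60² = 3600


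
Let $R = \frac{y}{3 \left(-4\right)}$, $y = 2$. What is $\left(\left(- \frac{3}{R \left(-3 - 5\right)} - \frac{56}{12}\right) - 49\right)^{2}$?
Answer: $\frac{450241}{144} \approx 3126.7$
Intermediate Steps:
$R = - \frac{1}{6}$ ($R = \frac{2}{3 \left(-4\right)} = \frac{2}{-12} = 2 \left(- \frac{1}{12}\right) = - \frac{1}{6} \approx -0.16667$)
$\left(\left(- \frac{3}{R \left(-3 - 5\right)} - \frac{56}{12}\right) - 49\right)^{2} = \left(\left(- \frac{3}{\left(- \frac{1}{6}\right) \left(-3 - 5\right)} - \frac{56}{12}\right) - 49\right)^{2} = \left(\left(- \frac{3}{\left(- \frac{1}{6}\right) \left(-8\right)} - \frac{14}{3}\right) - 49\right)^{2} = \left(\left(- \frac{3}{\frac{4}{3}} - \frac{14}{3}\right) - 49\right)^{2} = \left(\left(\left(-3\right) \frac{3}{4} - \frac{14}{3}\right) - 49\right)^{2} = \left(\left(- \frac{9}{4} - \frac{14}{3}\right) - 49\right)^{2} = \left(- \frac{83}{12} - 49\right)^{2} = \left(- \frac{671}{12}\right)^{2} = \frac{450241}{144}$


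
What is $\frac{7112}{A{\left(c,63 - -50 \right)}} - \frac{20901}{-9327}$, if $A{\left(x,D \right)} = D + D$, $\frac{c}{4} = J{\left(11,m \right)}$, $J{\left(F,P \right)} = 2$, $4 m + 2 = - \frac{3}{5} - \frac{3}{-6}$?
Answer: $\frac{11842875}{351317} \approx 33.71$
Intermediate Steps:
$m = - \frac{21}{40}$ ($m = - \frac{1}{2} + \frac{- \frac{3}{5} - \frac{3}{-6}}{4} = - \frac{1}{2} + \frac{\left(-3\right) \frac{1}{5} - - \frac{1}{2}}{4} = - \frac{1}{2} + \frac{- \frac{3}{5} + \frac{1}{2}}{4} = - \frac{1}{2} + \frac{1}{4} \left(- \frac{1}{10}\right) = - \frac{1}{2} - \frac{1}{40} = - \frac{21}{40} \approx -0.525$)
$c = 8$ ($c = 4 \cdot 2 = 8$)
$A{\left(x,D \right)} = 2 D$
$\frac{7112}{A{\left(c,63 - -50 \right)}} - \frac{20901}{-9327} = \frac{7112}{2 \left(63 - -50\right)} - \frac{20901}{-9327} = \frac{7112}{2 \left(63 + 50\right)} - - \frac{6967}{3109} = \frac{7112}{2 \cdot 113} + \frac{6967}{3109} = \frac{7112}{226} + \frac{6967}{3109} = 7112 \cdot \frac{1}{226} + \frac{6967}{3109} = \frac{3556}{113} + \frac{6967}{3109} = \frac{11842875}{351317}$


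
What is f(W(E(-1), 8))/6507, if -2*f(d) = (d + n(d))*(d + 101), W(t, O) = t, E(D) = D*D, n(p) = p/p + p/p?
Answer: -17/723 ≈ -0.023513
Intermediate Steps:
n(p) = 2 (n(p) = 1 + 1 = 2)
E(D) = D**2
f(d) = -(2 + d)*(101 + d)/2 (f(d) = -(d + 2)*(d + 101)/2 = -(2 + d)*(101 + d)/2)
f(W(E(-1), 8))/6507 = (-101 - 103/2*(-1)**2 - ((-1)**2)**2/2)/6507 = (-101 - 103/2*1 - 1/2*1**2)*(1/6507) = (-101 - 103/2 - 1/2*1)*(1/6507) = (-101 - 103/2 - 1/2)*(1/6507) = -153*1/6507 = -17/723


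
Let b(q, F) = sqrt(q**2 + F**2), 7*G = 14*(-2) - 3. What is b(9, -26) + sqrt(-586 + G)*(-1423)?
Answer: sqrt(757) - 1423*I*sqrt(28931)/7 ≈ 27.514 - 34577.0*I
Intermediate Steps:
G = -31/7 (G = (14*(-2) - 3)/7 = (-28 - 3)/7 = (1/7)*(-31) = -31/7 ≈ -4.4286)
b(q, F) = sqrt(F**2 + q**2)
b(9, -26) + sqrt(-586 + G)*(-1423) = sqrt((-26)**2 + 9**2) + sqrt(-586 - 31/7)*(-1423) = sqrt(676 + 81) + sqrt(-4133/7)*(-1423) = sqrt(757) + (I*sqrt(28931)/7)*(-1423) = sqrt(757) - 1423*I*sqrt(28931)/7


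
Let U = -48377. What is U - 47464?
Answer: -95841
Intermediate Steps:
U - 47464 = -48377 - 47464 = -95841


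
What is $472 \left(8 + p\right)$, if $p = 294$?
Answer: $142544$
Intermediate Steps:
$472 \left(8 + p\right) = 472 \left(8 + 294\right) = 472 \cdot 302 = 142544$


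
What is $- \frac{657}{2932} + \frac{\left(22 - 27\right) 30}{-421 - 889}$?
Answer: $- \frac{42087}{384092} \approx -0.10958$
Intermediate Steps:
$- \frac{657}{2932} + \frac{\left(22 - 27\right) 30}{-421 - 889} = \left(-657\right) \frac{1}{2932} + \frac{\left(-5\right) 30}{-421 - 889} = - \frac{657}{2932} - \frac{150}{-1310} = - \frac{657}{2932} - - \frac{15}{131} = - \frac{657}{2932} + \frac{15}{131} = - \frac{42087}{384092}$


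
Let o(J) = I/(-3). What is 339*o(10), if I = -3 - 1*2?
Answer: 565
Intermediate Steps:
I = -5 (I = -3 - 2 = -5)
o(J) = 5/3 (o(J) = -5/(-3) = -5*(-⅓) = 5/3)
339*o(10) = 339*(5/3) = 565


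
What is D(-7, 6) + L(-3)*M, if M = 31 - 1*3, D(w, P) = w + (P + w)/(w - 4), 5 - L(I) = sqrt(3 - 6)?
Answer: 1464/11 - 28*I*sqrt(3) ≈ 133.09 - 48.497*I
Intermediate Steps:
L(I) = 5 - I*sqrt(3) (L(I) = 5 - sqrt(3 - 6) = 5 - sqrt(-3) = 5 - I*sqrt(3))
D(w, P) = w + (P + w)/(-4 + w)
M = 28 (M = 31 - 3 = 28)
D(-7, 6) + L(-3)*M = (6 + (-7)**2 - 3*(-7))/(-4 - 7) + (5 - I*sqrt(3))*28 = (6 + 49 + 21)/(-11) + (140 - 28*I*sqrt(3)) = -1/11*76 + (140 - 28*I*sqrt(3)) = -76/11 + (140 - 28*I*sqrt(3)) = 1464/11 - 28*I*sqrt(3)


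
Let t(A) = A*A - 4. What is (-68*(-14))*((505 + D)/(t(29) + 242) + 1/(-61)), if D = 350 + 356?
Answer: 69297984/65819 ≈ 1052.9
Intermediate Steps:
D = 706
t(A) = -4 + A² (t(A) = A² - 4 = -4 + A²)
(-68*(-14))*((505 + D)/(t(29) + 242) + 1/(-61)) = (-68*(-14))*((505 + 706)/((-4 + 29²) + 242) + 1/(-61)) = 952*(1211/((-4 + 841) + 242) - 1/61) = 952*(1211/(837 + 242) - 1/61) = 952*(1211/1079 - 1/61) = 952*(72792/65819) = 69297984/65819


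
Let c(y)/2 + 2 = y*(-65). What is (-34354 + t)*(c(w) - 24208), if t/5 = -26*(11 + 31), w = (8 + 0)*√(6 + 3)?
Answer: 1088196248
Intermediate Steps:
w = 24 (w = 8*√9 = 8*3 = 24)
c(y) = -4 - 130*y (c(y) = -4 + 2*(y*(-65)) = -4 + 2*(-65*y) = -4 - 130*y)
t = -5460 (t = 5*(-26*(11 + 31)) = 5*(-26*42) = 5*(-1092) = -5460)
(-34354 + t)*(c(w) - 24208) = (-34354 - 5460)*((-4 - 130*24) - 24208) = -39814*((-4 - 3120) - 24208) = -39814*(-3124 - 24208) = -39814*(-27332) = 1088196248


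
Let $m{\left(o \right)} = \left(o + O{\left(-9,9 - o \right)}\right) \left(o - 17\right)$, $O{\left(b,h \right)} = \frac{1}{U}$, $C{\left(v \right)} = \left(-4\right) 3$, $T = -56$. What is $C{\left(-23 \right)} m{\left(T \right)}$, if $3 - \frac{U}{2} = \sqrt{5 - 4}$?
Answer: $-48837$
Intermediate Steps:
$C{\left(v \right)} = -12$
$U = 4$ ($U = 6 - 2 \sqrt{5 - 4} = 6 - 2 \sqrt{1} = 6 - 2 = 4$)
$O{\left(b,h \right)} = \frac{1}{4}$
$m{\left(o \right)} = \left(-17 + o\right) \left(\frac{1}{4} + o\right)$ ($m{\left(o \right)} = \left(o + \frac{1}{4}\right) \left(o - 17\right) = \left(\frac{1}{4} + o\right) \left(-17 + o\right) = \left(-17 + o\right) \left(\frac{1}{4} + o\right)$)
$C{\left(-23 \right)} m{\left(T \right)} = - 12 \left(- \frac{17}{4} + \left(-56\right)^{2} - -938\right) = - 12 \left(- \frac{17}{4} + 3136 + 938\right) = \left(-12\right) \frac{16279}{4} = -48837$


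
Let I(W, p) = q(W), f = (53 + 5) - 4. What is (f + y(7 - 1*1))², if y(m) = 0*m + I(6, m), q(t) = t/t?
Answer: 3025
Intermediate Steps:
f = 54 (f = 58 - 4 = 54)
q(t) = 1
I(W, p) = 1
y(m) = 1 (y(m) = 0*m + 1 = 0 + 1 = 1)
(f + y(7 - 1*1))² = (54 + 1)² = 55² = 3025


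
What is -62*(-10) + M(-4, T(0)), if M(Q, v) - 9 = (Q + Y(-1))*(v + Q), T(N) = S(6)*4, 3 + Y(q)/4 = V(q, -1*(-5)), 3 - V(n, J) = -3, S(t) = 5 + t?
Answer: 949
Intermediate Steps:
V(n, J) = 6 (V(n, J) = 3 - 1*(-3) = 3 + 3 = 6)
Y(q) = 12 (Y(q) = -12 + 4*6 = -12 + 24 = 12)
T(N) = 44 (T(N) = (5 + 6)*4 = 11*4 = 44)
M(Q, v) = 9 + (12 + Q)*(Q + v) (M(Q, v) = 9 + (Q + 12)*(v + Q) = 9 + (12 + Q)*(Q + v))
-62*(-10) + M(-4, T(0)) = -62*(-10) + (9 + (-4)**2 + 12*(-4) + 12*44 - 4*44) = 620 + (9 + 16 - 48 + 528 - 176) = 620 + 329 = 949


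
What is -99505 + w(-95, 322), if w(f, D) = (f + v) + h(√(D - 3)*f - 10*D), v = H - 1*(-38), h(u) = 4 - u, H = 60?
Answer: -96278 + 95*√319 ≈ -94581.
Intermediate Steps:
v = 98 (v = 60 - 1*(-38) = 60 + 38 = 98)
w(f, D) = 102 + f + 10*D - f*√(-3 + D) (w(f, D) = (f + 98) + (4 - (√(D - 3)*f - 10*D)) = (98 + f) + (4 - (√(-3 + D)*f - 10*D)) = (98 + f) + (4 - (f*√(-3 + D) - 10*D)) = (98 + f) + (4 - (-10*D + f*√(-3 + D))) = (98 + f) + (4 + (10*D - f*√(-3 + D))) = (98 + f) + (4 + 10*D - f*√(-3 + D)) = 102 + f + 10*D - f*√(-3 + D))
-99505 + w(-95, 322) = -99505 + (102 - 95 + 10*322 - 1*(-95)*√(-3 + 322)) = -99505 + (102 - 95 + 3220 - 1*(-95)*√319) = -99505 + (102 - 95 + 3220 + 95*√319) = -99505 + (3227 + 95*√319) = -96278 + 95*√319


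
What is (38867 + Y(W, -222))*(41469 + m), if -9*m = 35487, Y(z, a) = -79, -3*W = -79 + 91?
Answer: 1455558488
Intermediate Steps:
W = -4 (W = -(-79 + 91)/3 = -1/3*12 = -4)
m = -3943 (m = -1/9*35487 = -3943)
(38867 + Y(W, -222))*(41469 + m) = (38867 - 79)*(41469 - 3943) = 38788*37526 = 1455558488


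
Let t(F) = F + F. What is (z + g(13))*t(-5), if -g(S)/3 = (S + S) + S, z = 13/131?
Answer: 153140/131 ≈ 1169.0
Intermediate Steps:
z = 13/131 (z = 13*(1/131) = 13/131 ≈ 0.099237)
t(F) = 2*F
g(S) = -9*S (g(S) = -3*((S + S) + S) = -3*(2*S + S) = -9*S)
(z + g(13))*t(-5) = (13/131 - 9*13)*(2*(-5)) = (13/131 - 117)*(-10) = -15314/131*(-10) = 153140/131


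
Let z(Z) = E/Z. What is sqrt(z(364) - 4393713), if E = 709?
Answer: I*sqrt(145537284893)/182 ≈ 2096.1*I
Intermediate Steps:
z(Z) = 709/Z
sqrt(z(364) - 4393713) = sqrt(709/364 - 4393713) = sqrt(-1599310823/364) = I*sqrt(145537284893)/182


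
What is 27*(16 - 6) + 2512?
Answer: 2782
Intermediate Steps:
27*(16 - 6) + 2512 = 27*10 + 2512 = 270 + 2512 = 2782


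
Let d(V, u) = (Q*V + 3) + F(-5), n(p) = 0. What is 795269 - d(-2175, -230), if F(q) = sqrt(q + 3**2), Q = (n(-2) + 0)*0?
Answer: 795264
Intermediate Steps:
Q = 0 (Q = (0 + 0)*0 = 0*0 = 0)
F(q) = sqrt(9 + q) (F(q) = sqrt(q + 9) = sqrt(9 + q))
d(V, u) = 5 (d(V, u) = (0*V + 3) + sqrt(9 - 5) = (0 + 3) + sqrt(4) = 3 + 2 = 5)
795269 - d(-2175, -230) = 795269 - 1*5 = 795269 - 5 = 795264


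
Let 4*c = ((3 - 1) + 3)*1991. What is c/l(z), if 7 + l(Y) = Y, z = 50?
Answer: 9955/172 ≈ 57.878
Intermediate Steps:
l(Y) = -7 + Y
c = 9955/4 (c = (((3 - 1) + 3)*1991)/4 = ((2 + 3)*1991)/4 = (5*1991)/4 = (¼)*9955 = 9955/4 ≈ 2488.8)
c/l(z) = 9955/(4*(-7 + 50)) = (9955/4)/43 = (9955/4)*(1/43) = 9955/172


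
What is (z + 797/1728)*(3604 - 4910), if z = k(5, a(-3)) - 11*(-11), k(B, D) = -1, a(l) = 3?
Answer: -135926521/864 ≈ -1.5732e+5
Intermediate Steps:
z = 120 (z = -1 - 11*(-11) = -1 + 121 = 120)
(z + 797/1728)*(3604 - 4910) = (120 + 797/1728)*(3604 - 4910) = (120 + 797*(1/1728))*(-1306) = (120 + 797/1728)*(-1306) = (208157/1728)*(-1306) = -135926521/864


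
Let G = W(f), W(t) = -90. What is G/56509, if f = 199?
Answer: -90/56509 ≈ -0.0015927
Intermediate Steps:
G = -90
G/56509 = -90/56509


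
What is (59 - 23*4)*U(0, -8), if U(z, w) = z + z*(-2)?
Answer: 0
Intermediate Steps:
U(z, w) = -z (U(z, w) = z - 2*z = -z)
(59 - 23*4)*U(0, -8) = (59 - 23*4)*(-1*0) = (59 - 92)*0 = -33*0 = 0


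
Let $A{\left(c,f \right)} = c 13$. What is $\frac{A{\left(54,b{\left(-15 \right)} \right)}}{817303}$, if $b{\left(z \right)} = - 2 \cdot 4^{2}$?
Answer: $\frac{702}{817303} \approx 0.00085892$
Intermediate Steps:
$b{\left(z \right)} = -32$ ($b{\left(z \right)} = \left(-2\right) 16 = -32$)
$A{\left(c,f \right)} = 13 c$
$\frac{A{\left(54,b{\left(-15 \right)} \right)}}{817303} = \frac{13 \cdot 54}{817303} = 702 \cdot \frac{1}{817303} = \frac{702}{817303}$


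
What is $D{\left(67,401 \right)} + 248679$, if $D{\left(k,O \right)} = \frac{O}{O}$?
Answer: $248680$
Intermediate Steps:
$D{\left(k,O \right)} = 1$
$D{\left(67,401 \right)} + 248679 = 1 + 248679 = 248680$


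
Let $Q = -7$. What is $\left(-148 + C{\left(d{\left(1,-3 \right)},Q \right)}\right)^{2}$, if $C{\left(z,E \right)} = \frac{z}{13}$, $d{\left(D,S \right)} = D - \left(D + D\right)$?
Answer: $\frac{3705625}{169} \approx 21927.0$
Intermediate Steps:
$d{\left(D,S \right)} = - D$ ($d{\left(D,S \right)} = D - 2 D = - D$)
$C{\left(z,E \right)} = \frac{z}{13}$ ($C{\left(z,E \right)} = z \frac{1}{13} = \frac{z}{13}$)
$\left(-148 + C{\left(d{\left(1,-3 \right)},Q \right)}\right)^{2} = \left(-148 + \frac{\left(-1\right) 1}{13}\right)^{2} = \left(-148 + \frac{1}{13} \left(-1\right)\right)^{2} = \left(-148 - \frac{1}{13}\right)^{2} = \left(- \frac{1925}{13}\right)^{2} = \frac{3705625}{169}$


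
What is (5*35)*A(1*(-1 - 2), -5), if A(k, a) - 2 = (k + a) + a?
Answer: -1925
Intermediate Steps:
A(k, a) = 2 + k + 2*a (A(k, a) = 2 + ((k + a) + a) = 2 + ((a + k) + a) = 2 + (k + 2*a) = 2 + k + 2*a)
(5*35)*A(1*(-1 - 2), -5) = (5*35)*(2 + 1*(-1 - 2) + 2*(-5)) = 175*(2 + 1*(-3) - 10) = 175*(2 - 3 - 10) = 175*(-11) = -1925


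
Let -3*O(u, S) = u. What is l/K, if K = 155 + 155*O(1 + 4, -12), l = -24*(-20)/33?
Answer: -48/341 ≈ -0.14076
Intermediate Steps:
O(u, S) = -u/3
l = 160/11 (l = 480*(1/33) = 160/11 ≈ 14.545)
K = -310/3 (K = 155 + 155*(-(1 + 4)/3) = 155 + 155*(-1/3*5) = 155 + 155*(-5/3) = 155 - 775/3 = -310/3 ≈ -103.33)
l/K = 160/(11*(-310/3)) = (160/11)*(-3/310) = -48/341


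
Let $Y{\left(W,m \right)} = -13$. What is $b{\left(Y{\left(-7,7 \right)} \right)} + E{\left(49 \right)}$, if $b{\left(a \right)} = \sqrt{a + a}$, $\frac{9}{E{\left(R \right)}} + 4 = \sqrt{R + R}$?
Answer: $\frac{18}{41} + \frac{63 \sqrt{2}}{82} + i \sqrt{26} \approx 1.5256 + 5.099 i$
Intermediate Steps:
$E{\left(R \right)} = \frac{9}{-4 + \sqrt{2} \sqrt{R}}$ ($E{\left(R \right)} = \frac{9}{-4 + \sqrt{R + R}} = \frac{9}{-4 + \sqrt{2 R}} = \frac{9}{-4 + \sqrt{2} \sqrt{R}}$)
$b{\left(a \right)} = \sqrt{2} \sqrt{a}$ ($b{\left(a \right)} = \sqrt{2 a} = \sqrt{2} \sqrt{a}$)
$b{\left(Y{\left(-7,7 \right)} \right)} + E{\left(49 \right)} = \sqrt{2} \sqrt{-13} + \frac{9}{-4 + \sqrt{2} \sqrt{49}} = \sqrt{2} i \sqrt{13} + \frac{9}{-4 + \sqrt{2} \cdot 7} = i \sqrt{26} + \frac{9}{-4 + 7 \sqrt{2}} = \frac{9}{-4 + 7 \sqrt{2}} + i \sqrt{26}$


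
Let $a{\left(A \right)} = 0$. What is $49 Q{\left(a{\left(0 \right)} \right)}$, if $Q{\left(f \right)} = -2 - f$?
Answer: $-98$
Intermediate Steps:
$49 Q{\left(a{\left(0 \right)} \right)} = 49 \left(-2 - 0\right) = 49 \left(-2 + 0\right) = 49 \left(-2\right) = -98$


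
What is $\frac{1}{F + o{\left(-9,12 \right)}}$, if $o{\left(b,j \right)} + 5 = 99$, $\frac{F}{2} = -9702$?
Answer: $- \frac{1}{19310} \approx -5.1787 \cdot 10^{-5}$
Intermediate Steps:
$F = -19404$ ($F = 2 \left(-9702\right) = -19404$)
$o{\left(b,j \right)} = 94$ ($o{\left(b,j \right)} = -5 + 99 = 94$)
$\frac{1}{F + o{\left(-9,12 \right)}} = \frac{1}{-19404 + 94} = \frac{1}{-19310} = - \frac{1}{19310}$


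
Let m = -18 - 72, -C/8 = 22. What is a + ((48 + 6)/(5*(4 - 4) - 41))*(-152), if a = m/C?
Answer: 724149/3608 ≈ 200.71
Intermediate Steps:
C = -176 (C = -8*22 = -176)
m = -90
a = 45/88 (a = -90/(-176) = -90*(-1/176) = 45/88 ≈ 0.51136)
a + ((48 + 6)/(5*(4 - 4) - 41))*(-152) = 45/88 + ((48 + 6)/(5*(4 - 4) - 41))*(-152) = 45/88 + (54/(5*0 - 41))*(-152) = 45/88 + (54/(0 - 41))*(-152) = 45/88 + (54/(-41))*(-152) = 45/88 + (54*(-1/41))*(-152) = 45/88 - 54/41*(-152) = 45/88 + 8208/41 = 724149/3608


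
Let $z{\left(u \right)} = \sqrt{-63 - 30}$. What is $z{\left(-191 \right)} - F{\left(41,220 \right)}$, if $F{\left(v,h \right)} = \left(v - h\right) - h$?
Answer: $399 + i \sqrt{93} \approx 399.0 + 9.6436 i$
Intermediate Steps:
$F{\left(v,h \right)} = v - 2 h$
$z{\left(u \right)} = i \sqrt{93}$ ($z{\left(u \right)} = \sqrt{-93} = i \sqrt{93}$)
$z{\left(-191 \right)} - F{\left(41,220 \right)} = i \sqrt{93} - \left(41 - 440\right) = i \sqrt{93} - -399 = i \sqrt{93} + 399 = 399 + i \sqrt{93}$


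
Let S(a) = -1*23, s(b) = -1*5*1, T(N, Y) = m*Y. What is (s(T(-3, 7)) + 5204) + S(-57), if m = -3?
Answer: 5176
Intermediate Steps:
T(N, Y) = -3*Y
s(b) = -5 (s(b) = -5*1 = -5)
S(a) = -23
(s(T(-3, 7)) + 5204) + S(-57) = (-5 + 5204) - 23 = 5199 - 23 = 5176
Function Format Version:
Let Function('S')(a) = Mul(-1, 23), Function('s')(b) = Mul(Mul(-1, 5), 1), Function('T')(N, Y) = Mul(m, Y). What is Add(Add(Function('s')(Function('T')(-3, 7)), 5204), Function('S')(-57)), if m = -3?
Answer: 5176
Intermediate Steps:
Function('T')(N, Y) = Mul(-3, Y)
Function('s')(b) = -5 (Function('s')(b) = Mul(-5, 1) = -5)
Function('S')(a) = -23
Add(Add(Function('s')(Function('T')(-3, 7)), 5204), Function('S')(-57)) = Add(Add(-5, 5204), -23) = Add(5199, -23) = 5176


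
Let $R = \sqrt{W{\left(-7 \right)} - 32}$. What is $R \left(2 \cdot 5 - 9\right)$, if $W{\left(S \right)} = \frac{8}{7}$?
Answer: $\frac{6 i \sqrt{42}}{7} \approx 5.5549 i$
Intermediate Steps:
$W{\left(S \right)} = \frac{8}{7}$ ($W{\left(S \right)} = 8 \cdot \frac{1}{7} = \frac{8}{7}$)
$R = \frac{6 i \sqrt{42}}{7}$ ($R = \sqrt{\frac{8}{7} - 32} = \sqrt{- \frac{216}{7}} = \frac{6 i \sqrt{42}}{7} \approx 5.5549 i$)
$R \left(2 \cdot 5 - 9\right) = \frac{6 i \sqrt{42}}{7} \left(2 \cdot 5 - 9\right) = \frac{6 i \sqrt{42}}{7} \left(10 - 9\right) = \frac{6 i \sqrt{42}}{7} \cdot 1 = \frac{6 i \sqrt{42}}{7}$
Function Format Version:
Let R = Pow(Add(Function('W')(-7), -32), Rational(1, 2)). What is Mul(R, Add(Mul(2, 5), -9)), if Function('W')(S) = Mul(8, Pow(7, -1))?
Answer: Mul(Rational(6, 7), I, Pow(42, Rational(1, 2))) ≈ Mul(5.5549, I)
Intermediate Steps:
Function('W')(S) = Rational(8, 7) (Function('W')(S) = Mul(8, Rational(1, 7)) = Rational(8, 7))
R = Mul(Rational(6, 7), I, Pow(42, Rational(1, 2))) (R = Pow(Add(Rational(8, 7), -32), Rational(1, 2)) = Pow(Rational(-216, 7), Rational(1, 2)) = Mul(Rational(6, 7), I, Pow(42, Rational(1, 2))) ≈ Mul(5.5549, I))
Mul(R, Add(Mul(2, 5), -9)) = Mul(Mul(Rational(6, 7), I, Pow(42, Rational(1, 2))), Add(Mul(2, 5), -9)) = Mul(Mul(Rational(6, 7), I, Pow(42, Rational(1, 2))), Add(10, -9)) = Mul(Mul(Rational(6, 7), I, Pow(42, Rational(1, 2))), 1) = Mul(Rational(6, 7), I, Pow(42, Rational(1, 2)))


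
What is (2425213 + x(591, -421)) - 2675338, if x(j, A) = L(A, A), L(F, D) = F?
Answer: -250546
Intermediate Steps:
x(j, A) = A
(2425213 + x(591, -421)) - 2675338 = (2425213 - 421) - 2675338 = 2424792 - 2675338 = -250546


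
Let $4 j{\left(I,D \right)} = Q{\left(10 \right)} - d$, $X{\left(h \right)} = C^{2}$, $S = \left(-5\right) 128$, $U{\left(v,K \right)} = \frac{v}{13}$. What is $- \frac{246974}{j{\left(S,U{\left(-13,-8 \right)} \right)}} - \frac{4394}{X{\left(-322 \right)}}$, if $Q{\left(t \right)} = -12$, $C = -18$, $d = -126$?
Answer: $- \frac{26714935}{3078} \approx -8679.3$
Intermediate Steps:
$U{\left(v,K \right)} = \frac{v}{13}$ ($U{\left(v,K \right)} = v \frac{1}{13} = \frac{v}{13}$)
$S = -640$
$X{\left(h \right)} = 324$ ($X{\left(h \right)} = \left(-18\right)^{2} = 324$)
$j{\left(I,D \right)} = \frac{57}{2}$ ($j{\left(I,D \right)} = \frac{-12 - -126}{4} = \frac{-12 + 126}{4} = \frac{1}{4} \cdot 114 = \frac{57}{2}$)
$- \frac{246974}{j{\left(S,U{\left(-13,-8 \right)} \right)}} - \frac{4394}{X{\left(-322 \right)}} = - \frac{246974}{\frac{57}{2}} - \frac{4394}{324} = \left(-246974\right) \frac{2}{57} - \frac{2197}{162} = - \frac{493948}{57} - \frac{2197}{162} = - \frac{26714935}{3078}$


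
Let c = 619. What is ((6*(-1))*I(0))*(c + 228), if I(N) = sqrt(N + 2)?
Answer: -5082*sqrt(2) ≈ -7187.0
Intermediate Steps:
I(N) = sqrt(2 + N)
((6*(-1))*I(0))*(c + 228) = ((6*(-1))*sqrt(2 + 0))*(619 + 228) = -6*sqrt(2)*847 = -5082*sqrt(2)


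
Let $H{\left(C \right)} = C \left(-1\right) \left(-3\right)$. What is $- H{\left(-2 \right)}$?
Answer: $6$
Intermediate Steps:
$H{\left(C \right)} = 3 C$ ($H{\left(C \right)} = - C \left(-3\right) = 3 C$)
$- H{\left(-2 \right)} = - 3 \left(-2\right) = \left(-1\right) \left(-6\right) = 6$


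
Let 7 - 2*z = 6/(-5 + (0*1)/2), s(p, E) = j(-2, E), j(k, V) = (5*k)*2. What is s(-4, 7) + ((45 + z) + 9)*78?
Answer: 22559/5 ≈ 4511.8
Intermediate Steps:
j(k, V) = 10*k
s(p, E) = -20 (s(p, E) = 10*(-2) = -20)
z = 41/10 (z = 7/2 - 3/(-5 + (0*1)/2) = 7/2 - 3/(-5 + 0*(½)) = 7/2 - 3/(-5 + 0) = 7/2 - 3/(-5) = 7/2 - 3*(-1)/5 = 7/2 - ½*(-6/5) = 7/2 + ⅗ = 41/10 ≈ 4.1000)
s(-4, 7) + ((45 + z) + 9)*78 = -20 + ((45 + 41/10) + 9)*78 = -20 + (491/10 + 9)*78 = -20 + (581/10)*78 = -20 + 22659/5 = 22559/5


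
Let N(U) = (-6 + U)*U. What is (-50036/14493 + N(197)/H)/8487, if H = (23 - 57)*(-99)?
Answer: 125635645/138008346102 ≈ 0.00091035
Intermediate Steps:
H = 3366 (H = -34*(-99) = 3366)
N(U) = U*(-6 + U)
(-50036/14493 + N(197)/H)/8487 = (-50036/14493 + (197*(-6 + 197))/3366)/8487 = (-50036*1/14493 + (197*191)*(1/3366))*(1/8487) = (-50036/14493 + 37627*(1/3366))*(1/8487) = (-50036/14493 + 37627/3366)*(1/8487) = (125635645/16261146)*(1/8487) = 125635645/138008346102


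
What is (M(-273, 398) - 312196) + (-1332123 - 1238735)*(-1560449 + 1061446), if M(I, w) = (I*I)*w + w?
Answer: 1282895205318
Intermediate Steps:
M(I, w) = w + w*I² (M(I, w) = I²*w + w = w*I² + w = w + w*I²)
(M(-273, 398) - 312196) + (-1332123 - 1238735)*(-1560449 + 1061446) = (398*(1 + (-273)²) - 312196) + (-1332123 - 1238735)*(-1560449 + 1061446) = (398*(1 + 74529) - 312196) - 2570858*(-499003) = (398*74530 - 312196) + 1282865854574 = (29662940 - 312196) + 1282865854574 = 29350744 + 1282865854574 = 1282895205318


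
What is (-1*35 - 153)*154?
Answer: -28952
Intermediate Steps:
(-1*35 - 153)*154 = (-35 - 153)*154 = -188*154 = -28952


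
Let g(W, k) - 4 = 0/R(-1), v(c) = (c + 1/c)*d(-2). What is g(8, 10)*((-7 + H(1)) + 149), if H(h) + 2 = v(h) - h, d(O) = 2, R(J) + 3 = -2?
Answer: 572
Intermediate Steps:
R(J) = -5 (R(J) = -3 - 2 = -5)
v(c) = 2*c + 2/c (v(c) = (c + 1/c)*2 = 2*c + 2/c)
g(W, k) = 4 (g(W, k) = 4 + 0/(-5) = 4 + 0*(-1/5) = 4 + 0 = 4)
H(h) = -2 + h + 2/h (H(h) = -2 + ((2*h + 2/h) - h) = -2 + (h + 2/h) = -2 + h + 2/h)
g(8, 10)*((-7 + H(1)) + 149) = 4*((-7 + (-2 + 1 + 2/1)) + 149) = 4*((-7 + (-2 + 1 + 2*1)) + 149) = 4*((-7 + (-2 + 1 + 2)) + 149) = 4*((-7 + 1) + 149) = 4*(-6 + 149) = 4*143 = 572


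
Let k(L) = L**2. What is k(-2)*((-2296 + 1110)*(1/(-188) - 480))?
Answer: 107025826/47 ≈ 2.2771e+6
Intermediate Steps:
k(-2)*((-2296 + 1110)*(1/(-188) - 480)) = (-2)**2*((-2296 + 1110)*(1/(-188) - 480)) = 4*(-1186*(-1/188 - 480)) = 4*(-1186*(-90241/188)) = 4*(53512913/94) = 107025826/47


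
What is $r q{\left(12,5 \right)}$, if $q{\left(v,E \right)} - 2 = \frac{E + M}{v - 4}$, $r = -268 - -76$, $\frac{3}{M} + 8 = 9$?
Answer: $-576$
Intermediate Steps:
$M = 3$ ($M = \frac{3}{-8 + 9} = \frac{3}{1} = 3 \cdot 1 = 3$)
$r = -192$ ($r = -268 + 76 = -192$)
$q{\left(v,E \right)} = 2 + \frac{3 + E}{-4 + v}$ ($q{\left(v,E \right)} = 2 + \frac{E + 3}{v - 4} = 2 + \frac{3 + E}{-4 + v}$)
$r q{\left(12,5 \right)} = - 192 \frac{-5 + 5 + 2 \cdot 12}{-4 + 12} = - 192 \frac{-5 + 5 + 24}{8} = - 192 \cdot \frac{1}{8} \cdot 24 = \left(-192\right) 3 = -576$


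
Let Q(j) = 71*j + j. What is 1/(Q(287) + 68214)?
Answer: 1/88878 ≈ 1.1251e-5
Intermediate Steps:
Q(j) = 72*j
1/(Q(287) + 68214) = 1/(72*287 + 68214) = 1/(20664 + 68214) = 1/88878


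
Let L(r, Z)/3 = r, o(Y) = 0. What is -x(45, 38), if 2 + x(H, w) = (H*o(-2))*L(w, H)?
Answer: 2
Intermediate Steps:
L(r, Z) = 3*r
x(H, w) = -2 (x(H, w) = -2 + (H*0)*(3*w) = -2 + 0*(3*w) = -2 + 0 = -2)
-x(45, 38) = -1*(-2) = 2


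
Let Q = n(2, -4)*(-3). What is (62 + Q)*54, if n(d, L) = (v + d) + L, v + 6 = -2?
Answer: 4968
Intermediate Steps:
v = -8 (v = -6 - 2 = -8)
n(d, L) = -8 + L + d (n(d, L) = (-8 + d) + L = -8 + L + d)
Q = 30 (Q = (-8 - 4 + 2)*(-3) = -10*(-3) = 30)
(62 + Q)*54 = (62 + 30)*54 = 92*54 = 4968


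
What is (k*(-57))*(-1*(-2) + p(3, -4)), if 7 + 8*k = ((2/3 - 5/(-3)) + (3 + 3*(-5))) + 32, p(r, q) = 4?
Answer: -1311/2 ≈ -655.50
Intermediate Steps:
k = 23/12 (k = -7/8 + (((2/3 - 5/(-3)) + (3 + 3*(-5))) + 32)/8 = -7/8 + (((2*(1/3) - 5*(-1/3)) + (3 - 15)) + 32)/8 = -7/8 + (((2/3 + 5/3) - 12) + 32)/8 = -7/8 + ((7/3 - 12) + 32)/8 = -7/8 + (-29/3 + 32)/8 = -7/8 + (1/8)*(67/3) = -7/8 + 67/24 = 23/12 ≈ 1.9167)
(k*(-57))*(-1*(-2) + p(3, -4)) = ((23/12)*(-57))*(-1*(-2) + 4) = -437*(2 + 4)/4 = -437/4*6 = -1311/2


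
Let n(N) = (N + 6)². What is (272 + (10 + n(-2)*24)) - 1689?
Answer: -1023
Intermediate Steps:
n(N) = (6 + N)²
(272 + (10 + n(-2)*24)) - 1689 = (272 + (10 + (6 - 2)²*24)) - 1689 = (272 + (10 + 4²*24)) - 1689 = (272 + (10 + 16*24)) - 1689 = (272 + (10 + 384)) - 1689 = (272 + 394) - 1689 = 666 - 1689 = -1023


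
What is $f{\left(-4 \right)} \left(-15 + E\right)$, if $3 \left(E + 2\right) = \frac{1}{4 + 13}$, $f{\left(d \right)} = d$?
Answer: $\frac{3464}{51} \approx 67.922$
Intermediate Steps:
$E = - \frac{101}{51}$ ($E = -2 + \frac{1}{3 \left(4 + 13\right)} = -2 + \frac{1}{3 \cdot 17} = -2 + \frac{1}{3} \cdot \frac{1}{17} = -2 + \frac{1}{51} = - \frac{101}{51} \approx -1.9804$)
$f{\left(-4 \right)} \left(-15 + E\right) = - 4 \left(-15 - \frac{101}{51}\right) = \left(-4\right) \left(- \frac{866}{51}\right) = \frac{3464}{51}$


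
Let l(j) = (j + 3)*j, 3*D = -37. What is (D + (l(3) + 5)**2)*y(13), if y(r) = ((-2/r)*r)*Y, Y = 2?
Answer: -6200/3 ≈ -2066.7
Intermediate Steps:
D = -37/3 (D = (1/3)*(-37) = -37/3 ≈ -12.333)
l(j) = j*(3 + j) (l(j) = (3 + j)*j = j*(3 + j))
y(r) = -4 (y(r) = ((-2/r)*r)*2 = -2*2 = -4)
(D + (l(3) + 5)**2)*y(13) = (-37/3 + (3*(3 + 3) + 5)**2)*(-4) = (-37/3 + (3*6 + 5)**2)*(-4) = (-37/3 + (18 + 5)**2)*(-4) = (-37/3 + 23**2)*(-4) = (-37/3 + 529)*(-4) = (1550/3)*(-4) = -6200/3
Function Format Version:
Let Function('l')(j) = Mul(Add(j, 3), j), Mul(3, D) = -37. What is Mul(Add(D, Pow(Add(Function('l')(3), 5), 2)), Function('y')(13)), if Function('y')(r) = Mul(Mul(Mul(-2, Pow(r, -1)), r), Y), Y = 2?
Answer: Rational(-6200, 3) ≈ -2066.7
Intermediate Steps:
D = Rational(-37, 3) (D = Mul(Rational(1, 3), -37) = Rational(-37, 3) ≈ -12.333)
Function('l')(j) = Mul(j, Add(3, j)) (Function('l')(j) = Mul(Add(3, j), j) = Mul(j, Add(3, j)))
Function('y')(r) = -4 (Function('y')(r) = Mul(Mul(Mul(-2, Pow(r, -1)), r), 2) = Mul(-2, 2) = -4)
Mul(Add(D, Pow(Add(Function('l')(3), 5), 2)), Function('y')(13)) = Mul(Add(Rational(-37, 3), Pow(Add(Mul(3, Add(3, 3)), 5), 2)), -4) = Mul(Add(Rational(-37, 3), Pow(Add(Mul(3, 6), 5), 2)), -4) = Mul(Add(Rational(-37, 3), Pow(Add(18, 5), 2)), -4) = Mul(Add(Rational(-37, 3), Pow(23, 2)), -4) = Mul(Add(Rational(-37, 3), 529), -4) = Mul(Rational(1550, 3), -4) = Rational(-6200, 3)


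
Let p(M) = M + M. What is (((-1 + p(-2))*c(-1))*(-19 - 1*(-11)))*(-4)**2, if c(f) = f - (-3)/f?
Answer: -2560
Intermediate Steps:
c(f) = f + 3/f
p(M) = 2*M
(((-1 + p(-2))*c(-1))*(-19 - 1*(-11)))*(-4)**2 = (((-1 + 2*(-2))*(-1 + 3/(-1)))*(-19 - 1*(-11)))*(-4)**2 = (((-1 - 4)*(-1 + 3*(-1)))*(-19 + 11))*16 = (-5*(-1 - 3)*(-8))*16 = (-5*(-4)*(-8))*16 = (20*(-8))*16 = -160*16 = -2560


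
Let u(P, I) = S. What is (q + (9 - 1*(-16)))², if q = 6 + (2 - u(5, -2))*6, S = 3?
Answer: 625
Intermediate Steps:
u(P, I) = 3
q = 0 (q = 6 + (2 - 1*3)*6 = 6 + (2 - 3)*6 = 6 - 1*6 = 6 - 6 = 0)
(q + (9 - 1*(-16)))² = (0 + (9 - 1*(-16)))² = (0 + (9 + 16))² = (0 + 25)² = 25² = 625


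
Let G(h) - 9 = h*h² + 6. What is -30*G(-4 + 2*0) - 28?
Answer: 1442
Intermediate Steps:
G(h) = 15 + h³ (G(h) = 9 + (h*h² + 6) = 9 + (h³ + 6) = 9 + (6 + h³) = 15 + h³)
-30*G(-4 + 2*0) - 28 = -30*(15 + (-4 + 2*0)³) - 28 = -30*(15 + (-4 + 0)³) - 28 = -30*(15 + (-4)³) - 28 = -30*(15 - 64) - 28 = -30*(-49) - 28 = 1470 - 28 = 1442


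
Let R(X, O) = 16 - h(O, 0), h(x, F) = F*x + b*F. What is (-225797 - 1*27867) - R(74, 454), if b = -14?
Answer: -253680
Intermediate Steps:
h(x, F) = -14*F + F*x (h(x, F) = F*x - 14*F = -14*F + F*x)
R(X, O) = 16 (R(X, O) = 16 - 0*(-14 + O) = 16 - 1*0 = 16 + 0 = 16)
(-225797 - 1*27867) - R(74, 454) = (-225797 - 1*27867) - 1*16 = (-225797 - 27867) - 16 = -253664 - 16 = -253680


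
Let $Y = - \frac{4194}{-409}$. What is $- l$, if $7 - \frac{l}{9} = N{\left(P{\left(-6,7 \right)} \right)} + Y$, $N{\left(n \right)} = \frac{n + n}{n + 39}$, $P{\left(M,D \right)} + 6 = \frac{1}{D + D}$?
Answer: $\frac{4935231}{189367} \approx 26.062$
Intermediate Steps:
$P{\left(M,D \right)} = -6 + \frac{1}{2 D}$ ($P{\left(M,D \right)} = -6 + \frac{1}{D + D} = -6 + \frac{1}{2 D}$)
$N{\left(n \right)} = \frac{2 n}{39 + n}$
$Y = \frac{4194}{409}$ ($Y = \left(-4194\right) \left(- \frac{1}{409}\right) = \frac{4194}{409} \approx 10.254$)
$l = - \frac{4935231}{189367}$ ($l = 63 - 9 \left(\frac{2 \left(-6 + \frac{1}{2 \cdot 7}\right)}{39 - \left(6 - \frac{1}{2 \cdot 7}\right)} + \frac{4194}{409}\right) = 63 - 9 \left(\frac{2 \left(-6 + \frac{1}{2} \cdot \frac{1}{7}\right)}{39 + \left(-6 + \frac{1}{2} \cdot \frac{1}{7}\right)} + \frac{4194}{409}\right) = 63 - 9 \left(\frac{2 \left(-6 + \frac{1}{14}\right)}{39 + \left(-6 + \frac{1}{14}\right)} + \frac{4194}{409}\right) = 63 - 9 \left(2 \left(- \frac{83}{14}\right) \frac{1}{39 - \frac{83}{14}} + \frac{4194}{409}\right) = 63 - 9 \left(2 \left(- \frac{83}{14}\right) \frac{1}{\frac{463}{14}} + \frac{4194}{409}\right) = 63 - 9 \left(2 \left(- \frac{83}{14}\right) \frac{14}{463} + \frac{4194}{409}\right) = 63 - 9 \left(- \frac{166}{463} + \frac{4194}{409}\right) = 63 - \frac{16865352}{189367} = - \frac{4935231}{189367} \approx -26.062$)
$- l = \left(-1\right) \left(- \frac{4935231}{189367}\right) = \frac{4935231}{189367}$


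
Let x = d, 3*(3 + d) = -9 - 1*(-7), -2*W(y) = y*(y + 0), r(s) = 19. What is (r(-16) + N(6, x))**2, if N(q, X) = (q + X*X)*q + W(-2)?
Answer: 160801/9 ≈ 17867.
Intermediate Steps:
W(y) = -y**2/2 (W(y) = -y*(y + 0)/2 = -y*y/2 = -y**2/2)
d = -11/3 (d = -3 + (-9 - 1*(-7))/3 = -3 + (-9 + 7)/3 = -3 + (1/3)*(-2) = -3 - 2/3 = -11/3 ≈ -3.6667)
x = -11/3 ≈ -3.6667
N(q, X) = -2 + q*(q + X**2) (N(q, X) = (q + X*X)*q - 1/2*(-2)**2 = (q + X**2)*q - 1/2*4 = q*(q + X**2) - 2 = -2 + q*(q + X**2))
(r(-16) + N(6, x))**2 = (19 + (-2 + 6**2 + 6*(-11/3)**2))**2 = (19 + (-2 + 36 + 6*(121/9)))**2 = (19 + (-2 + 36 + 242/3))**2 = (19 + 344/3)**2 = (401/3)**2 = 160801/9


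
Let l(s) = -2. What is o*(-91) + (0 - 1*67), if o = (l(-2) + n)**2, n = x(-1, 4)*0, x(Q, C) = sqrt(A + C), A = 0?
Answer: -431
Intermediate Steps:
x(Q, C) = sqrt(C) (x(Q, C) = sqrt(0 + C) = sqrt(C))
n = 0 (n = sqrt(4)*0 = 2*0 = 0)
o = 4 (o = (-2 + 0)**2 = (-2)**2 = 4)
o*(-91) + (0 - 1*67) = 4*(-91) + (0 - 1*67) = -364 + (0 - 67) = -364 - 67 = -431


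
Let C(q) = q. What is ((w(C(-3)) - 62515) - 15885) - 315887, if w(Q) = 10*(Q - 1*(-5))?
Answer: -394267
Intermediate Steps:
w(Q) = 50 + 10*Q (w(Q) = 10*(Q + 5) = 10*(5 + Q) = 50 + 10*Q)
((w(C(-3)) - 62515) - 15885) - 315887 = (((50 + 10*(-3)) - 62515) - 15885) - 315887 = (((50 - 30) - 62515) - 15885) - 315887 = ((20 - 62515) - 15885) - 315887 = (-62495 - 15885) - 315887 = -78380 - 315887 = -394267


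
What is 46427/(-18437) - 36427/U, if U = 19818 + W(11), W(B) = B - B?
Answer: -1591694885/365384466 ≈ -4.3562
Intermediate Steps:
W(B) = 0
U = 19818 (U = 19818 + 0 = 19818)
46427/(-18437) - 36427/U = 46427/(-18437) - 36427/19818 = 46427*(-1/18437) - 36427*1/19818 = -46427/18437 - 36427/19818 = -1591694885/365384466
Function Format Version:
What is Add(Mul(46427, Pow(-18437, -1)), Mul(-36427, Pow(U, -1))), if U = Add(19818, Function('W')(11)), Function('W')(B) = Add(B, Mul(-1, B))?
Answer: Rational(-1591694885, 365384466) ≈ -4.3562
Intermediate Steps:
Function('W')(B) = 0
U = 19818 (U = Add(19818, 0) = 19818)
Add(Mul(46427, Pow(-18437, -1)), Mul(-36427, Pow(U, -1))) = Add(Mul(46427, Pow(-18437, -1)), Mul(-36427, Pow(19818, -1))) = Add(Mul(46427, Rational(-1, 18437)), Mul(-36427, Rational(1, 19818))) = Add(Rational(-46427, 18437), Rational(-36427, 19818)) = Rational(-1591694885, 365384466)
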